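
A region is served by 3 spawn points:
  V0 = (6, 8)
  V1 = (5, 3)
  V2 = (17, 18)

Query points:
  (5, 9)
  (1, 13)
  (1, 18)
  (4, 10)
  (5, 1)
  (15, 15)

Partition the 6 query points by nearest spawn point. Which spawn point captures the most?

(5, 9) — d² to each: V0:2, V1:36, V2:225 → nearest is V0
(1, 13) — d² to each: V0:50, V1:116, V2:281 → nearest is V0
(1, 18) — d² to each: V0:125, V1:241, V2:256 → nearest is V0
(4, 10) — d² to each: V0:8, V1:50, V2:233 → nearest is V0
(5, 1) — d² to each: V0:50, V1:4, V2:433 → nearest is V1
(15, 15) — d² to each: V0:130, V1:244, V2:13 → nearest is V2
Tally — V0:4, V1:1, V2:1. V0 captures the most (4).

V0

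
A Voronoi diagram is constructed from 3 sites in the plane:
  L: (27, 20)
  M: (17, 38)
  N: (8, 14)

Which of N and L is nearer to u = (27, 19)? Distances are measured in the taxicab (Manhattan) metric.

L

d(u,N) = |27−8| + |19−14| = 19 + 5 = 24
d(u,L) = |27−27| + |19−20| = 0 + 1 = 1
24 > 1, so L is closer.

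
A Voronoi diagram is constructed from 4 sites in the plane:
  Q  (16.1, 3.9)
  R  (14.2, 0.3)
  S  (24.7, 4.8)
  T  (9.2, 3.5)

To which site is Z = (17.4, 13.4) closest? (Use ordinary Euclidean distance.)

Q

Compare squared distances (the ordering matches that of the actual distances):
|ZQ|² = (17.4−16.1)² + (13.4−3.9)² = 1.69 + 90.25 = 91.94
|ZR|² = (17.4−14.2)² + (13.4−0.3)² = 10.24 + 171.61 = 181.85
|ZS|² = (17.4−24.7)² + (13.4−4.8)² = 53.29 + 73.96 = 127.25
|ZT|² = (17.4−9.2)² + (13.4−3.5)² = 67.24 + 98.01 = 165.25
Q is nearest.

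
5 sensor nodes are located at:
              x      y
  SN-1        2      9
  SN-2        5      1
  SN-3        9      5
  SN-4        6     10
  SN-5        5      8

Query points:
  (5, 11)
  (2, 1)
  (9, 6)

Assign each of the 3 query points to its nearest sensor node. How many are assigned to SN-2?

1

(5, 11) — d² to each: SN-1:13, SN-2:100, SN-3:52, SN-4:2, SN-5:9 → nearest is SN-4
(2, 1) — d² to each: SN-1:64, SN-2:9, SN-3:65, SN-4:97, SN-5:58 → nearest is SN-2
(9, 6) — d² to each: SN-1:58, SN-2:41, SN-3:1, SN-4:25, SN-5:20 → nearest is SN-3
1 of the 3 points has SN-2 as nearest.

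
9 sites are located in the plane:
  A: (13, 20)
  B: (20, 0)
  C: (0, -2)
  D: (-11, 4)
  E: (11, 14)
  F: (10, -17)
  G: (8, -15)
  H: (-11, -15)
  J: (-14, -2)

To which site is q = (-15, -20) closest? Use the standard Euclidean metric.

Since √ is increasing, it suffices to compare squared distances:
|qA|² = (-15−13)² + (-20−20)² = 784 + 1600 = 2384
|qB|² = (-15−20)² + (-20−0)² = 1225 + 400 = 1625
|qC|² = (-15−0)² + (-20−(-2))² = 225 + 324 = 549
|qD|² = (-15−(-11))² + (-20−4)² = 16 + 576 = 592
|qE|² = (-15−11)² + (-20−14)² = 676 + 1156 = 1832
|qF|² = (-15−10)² + (-20−(-17))² = 625 + 9 = 634
|qG|² = (-15−8)² + (-20−(-15))² = 529 + 25 = 554
|qH|² = (-15−(-11))² + (-20−(-15))² = 16 + 25 = 41
|qJ|² = (-15−(-14))² + (-20−(-2))² = 1 + 324 = 325
The smallest is to H, so q lies in the Voronoi region of H.

H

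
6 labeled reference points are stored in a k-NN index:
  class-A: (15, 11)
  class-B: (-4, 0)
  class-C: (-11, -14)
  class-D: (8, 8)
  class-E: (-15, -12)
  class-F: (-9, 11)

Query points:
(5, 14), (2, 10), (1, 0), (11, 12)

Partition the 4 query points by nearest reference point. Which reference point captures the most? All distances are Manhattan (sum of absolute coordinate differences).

(5, 14) — d to each: class-A:13, class-B:23, class-C:44, class-D:9, class-E:46, class-F:17 → nearest is class-D
(2, 10) — d to each: class-A:14, class-B:16, class-C:37, class-D:8, class-E:39, class-F:12 → nearest is class-D
(1, 0) — d to each: class-A:25, class-B:5, class-C:26, class-D:15, class-E:28, class-F:21 → nearest is class-B
(11, 12) — d to each: class-A:5, class-B:27, class-C:48, class-D:7, class-E:50, class-F:21 → nearest is class-A
Tally — class-A:1, class-B:1, class-D:2. class-D captures the most (2).

class-D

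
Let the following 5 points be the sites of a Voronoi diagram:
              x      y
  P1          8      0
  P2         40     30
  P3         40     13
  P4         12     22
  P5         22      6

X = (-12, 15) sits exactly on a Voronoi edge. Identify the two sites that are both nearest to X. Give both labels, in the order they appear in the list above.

Squared distances from X to each site:
|XP1|² = 400 + 225 = 625
|XP2|² = 2704 + 225 = 2929
|XP3|² = 2704 + 4 = 2708
|XP4|² = 576 + 49 = 625
|XP5|² = 1156 + 81 = 1237
X is equidistant from P1 and P4 (both at squared distance 625), and every other site is strictly farther — so X lies on the P1–P4 Voronoi edge.

P1 and P4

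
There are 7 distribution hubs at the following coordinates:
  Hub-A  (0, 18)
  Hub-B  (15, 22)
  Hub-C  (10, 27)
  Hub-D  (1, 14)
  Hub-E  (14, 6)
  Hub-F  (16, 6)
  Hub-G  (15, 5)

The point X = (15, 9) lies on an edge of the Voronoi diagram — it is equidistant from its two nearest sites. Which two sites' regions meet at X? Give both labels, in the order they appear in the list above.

Hub-E and Hub-F

Squared distances from X to each site:
d²(X, Hub-A) = (15−0)² + (9−18)² = 225 + 81 = 306
d²(X, Hub-B) = (15−15)² + (9−22)² = 0 + 169 = 169
d²(X, Hub-C) = (15−10)² + (9−27)² = 25 + 324 = 349
d²(X, Hub-D) = (15−1)² + (9−14)² = 196 + 25 = 221
d²(X, Hub-E) = (15−14)² + (9−6)² = 1 + 9 = 10
d²(X, Hub-F) = (15−16)² + (9−6)² = 1 + 9 = 10
d²(X, Hub-G) = (15−15)² + (9−5)² = 0 + 16 = 16
X is equidistant from Hub-E and Hub-F (both at squared distance 10), and every other site is strictly farther — so X lies on the Hub-E–Hub-F Voronoi edge.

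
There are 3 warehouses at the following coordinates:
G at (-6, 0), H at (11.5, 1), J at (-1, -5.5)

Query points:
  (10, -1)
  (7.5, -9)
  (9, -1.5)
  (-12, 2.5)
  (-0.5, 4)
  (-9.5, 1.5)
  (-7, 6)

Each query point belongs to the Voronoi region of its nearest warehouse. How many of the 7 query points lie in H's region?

2

(10, -1) — d² to each: G:257, H:6.25, J:141.25 → nearest is H
(7.5, -9) — d² to each: G:263.25, H:116, J:84.5 → nearest is J
(9, -1.5) — d² to each: G:227.25, H:12.5, J:116 → nearest is H
(-12, 2.5) — d² to each: G:42.25, H:554.5, J:185 → nearest is G
(-0.5, 4) — d² to each: G:46.25, H:153, J:90.5 → nearest is G
(-9.5, 1.5) — d² to each: G:14.5, H:441.25, J:121.25 → nearest is G
(-7, 6) — d² to each: G:37, H:367.25, J:168.25 → nearest is G
2 of the 7 points have H as nearest.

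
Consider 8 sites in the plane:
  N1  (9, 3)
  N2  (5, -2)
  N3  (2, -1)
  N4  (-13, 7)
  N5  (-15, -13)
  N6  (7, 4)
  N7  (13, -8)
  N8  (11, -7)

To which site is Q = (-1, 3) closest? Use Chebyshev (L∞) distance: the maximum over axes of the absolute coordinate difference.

d(Q,N1) = max(10, 0) = 10
d(Q,N2) = max(6, 5) = 6
d(Q,N3) = max(3, 4) = 4
d(Q,N4) = max(12, 4) = 12
d(Q,N5) = max(14, 16) = 16
d(Q,N6) = max(8, 1) = 8
d(Q,N7) = max(14, 11) = 14
d(Q,N8) = max(12, 10) = 12
The smallest is to N3, so Q lies in the Voronoi region of N3.

N3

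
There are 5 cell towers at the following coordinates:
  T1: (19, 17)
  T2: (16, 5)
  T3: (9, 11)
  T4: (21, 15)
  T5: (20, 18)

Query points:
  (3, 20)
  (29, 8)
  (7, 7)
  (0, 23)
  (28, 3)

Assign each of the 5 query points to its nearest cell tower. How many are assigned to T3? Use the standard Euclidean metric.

3

(3, 20) — d² to each: T1:265, T2:394, T3:117, T4:349, T5:293 → nearest is T3
(29, 8) — d² to each: T1:181, T2:178, T3:409, T4:113, T5:181 → nearest is T4
(7, 7) — d² to each: T1:244, T2:85, T3:20, T4:260, T5:290 → nearest is T3
(0, 23) — d² to each: T1:397, T2:580, T3:225, T4:505, T5:425 → nearest is T3
(28, 3) — d² to each: T1:277, T2:148, T3:425, T4:193, T5:289 → nearest is T2
3 of the 5 points have T3 as nearest.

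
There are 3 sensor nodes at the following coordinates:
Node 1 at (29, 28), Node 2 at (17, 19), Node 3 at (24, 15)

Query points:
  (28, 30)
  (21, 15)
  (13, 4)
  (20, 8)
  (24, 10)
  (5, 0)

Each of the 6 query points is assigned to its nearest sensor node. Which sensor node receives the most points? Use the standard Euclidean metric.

(28, 30) — d² to each: Node 1:5, Node 2:242, Node 3:241 → nearest is Node 1
(21, 15) — d² to each: Node 1:233, Node 2:32, Node 3:9 → nearest is Node 3
(13, 4) — d² to each: Node 1:832, Node 2:241, Node 3:242 → nearest is Node 2
(20, 8) — d² to each: Node 1:481, Node 2:130, Node 3:65 → nearest is Node 3
(24, 10) — d² to each: Node 1:349, Node 2:130, Node 3:25 → nearest is Node 3
(5, 0) — d² to each: Node 1:1360, Node 2:505, Node 3:586 → nearest is Node 2
Tally — Node 1:1, Node 2:2, Node 3:3. Node 3 captures the most (3).

Node 3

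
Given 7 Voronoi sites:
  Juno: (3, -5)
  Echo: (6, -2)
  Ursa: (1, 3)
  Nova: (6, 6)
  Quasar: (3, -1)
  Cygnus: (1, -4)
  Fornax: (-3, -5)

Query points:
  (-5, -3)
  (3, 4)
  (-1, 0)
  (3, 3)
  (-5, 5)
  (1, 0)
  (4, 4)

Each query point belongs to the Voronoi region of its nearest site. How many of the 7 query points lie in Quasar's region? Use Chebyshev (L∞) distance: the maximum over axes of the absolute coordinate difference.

(-5, -3) — d to each: Juno:8, Echo:11, Ursa:6, Nova:11, Quasar:8, Cygnus:6, Fornax:2 → nearest is Fornax
(3, 4) — d to each: Juno:9, Echo:6, Ursa:2, Nova:3, Quasar:5, Cygnus:8, Fornax:9 → nearest is Ursa
(-1, 0) — d to each: Juno:5, Echo:7, Ursa:3, Nova:7, Quasar:4, Cygnus:4, Fornax:5 → nearest is Ursa
(3, 3) — d to each: Juno:8, Echo:5, Ursa:2, Nova:3, Quasar:4, Cygnus:7, Fornax:8 → nearest is Ursa
(-5, 5) — d to each: Juno:10, Echo:11, Ursa:6, Nova:11, Quasar:8, Cygnus:9, Fornax:10 → nearest is Ursa
(1, 0) — d to each: Juno:5, Echo:5, Ursa:3, Nova:6, Quasar:2, Cygnus:4, Fornax:5 → nearest is Quasar
(4, 4) — d to each: Juno:9, Echo:6, Ursa:3, Nova:2, Quasar:5, Cygnus:8, Fornax:9 → nearest is Nova
1 of the 7 points has Quasar as nearest.

1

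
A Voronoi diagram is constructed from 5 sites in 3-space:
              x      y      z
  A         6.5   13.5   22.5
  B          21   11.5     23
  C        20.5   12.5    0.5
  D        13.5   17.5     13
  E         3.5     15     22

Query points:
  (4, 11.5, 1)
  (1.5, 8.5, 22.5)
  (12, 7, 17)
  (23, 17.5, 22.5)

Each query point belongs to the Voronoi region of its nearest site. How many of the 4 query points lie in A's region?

1

(4, 11.5, 1) — d² to each: A:472.5, B:773, C:273.5, D:270.25, E:453.5 → nearest is D
(1.5, 8.5, 22.5) — d² to each: A:50, B:389.5, C:861, D:315.25, E:46.5 → nearest is E
(12, 7, 17) — d² to each: A:102.75, B:137.25, C:374.75, D:128.5, E:161.25 → nearest is A
(23, 17.5, 22.5) — d² to each: A:288.25, B:40.25, C:515.25, D:180.5, E:386.75 → nearest is B
1 of the 4 points has A as nearest.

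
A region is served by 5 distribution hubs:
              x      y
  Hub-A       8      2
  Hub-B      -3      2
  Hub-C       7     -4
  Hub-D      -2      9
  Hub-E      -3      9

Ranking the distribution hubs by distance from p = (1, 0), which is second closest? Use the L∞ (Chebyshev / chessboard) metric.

d(p, Hub-A) = max(7, 2) = 7
d(p, Hub-B) = max(4, 2) = 4
d(p, Hub-C) = max(6, 4) = 6
d(p, Hub-D) = max(3, 9) = 9
d(p, Hub-E) = max(4, 9) = 9
Sorted ascending: Hub-B, Hub-C, Hub-A, … — the second-nearest is Hub-C.

Hub-C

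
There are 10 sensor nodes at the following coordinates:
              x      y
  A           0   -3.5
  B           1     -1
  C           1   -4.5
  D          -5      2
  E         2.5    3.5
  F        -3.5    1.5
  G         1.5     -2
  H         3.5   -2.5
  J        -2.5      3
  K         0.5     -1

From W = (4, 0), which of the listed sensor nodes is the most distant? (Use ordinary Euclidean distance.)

D

Squared Euclidean distances:
|WA|² = 16 + 12.25 = 28.25
|WB|² = 9 + 1 = 10
|WC|² = 9 + 20.25 = 29.25
|WD|² = 81 + 4 = 85
|WE|² = 2.25 + 12.25 = 14.5
|WF|² = 56.25 + 2.25 = 58.5
|WG|² = 6.25 + 4 = 10.25
|WH|² = 0.25 + 6.25 = 6.5
|WJ|² = 42.25 + 9 = 51.25
|WK|² = 12.25 + 1 = 13.25
The largest is to D.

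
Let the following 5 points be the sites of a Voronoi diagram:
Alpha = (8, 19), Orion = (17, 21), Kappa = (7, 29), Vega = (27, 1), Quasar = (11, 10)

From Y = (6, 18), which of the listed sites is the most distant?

Vega

Squared Euclidean distances:
d²(Y, Alpha) = (6−8)² + (18−19)² = 4 + 1 = 5
d²(Y, Orion) = (6−17)² + (18−21)² = 121 + 9 = 130
d²(Y, Kappa) = (6−7)² + (18−29)² = 1 + 121 = 122
d²(Y, Vega) = (6−27)² + (18−1)² = 441 + 289 = 730
d²(Y, Quasar) = (6−11)² + (18−10)² = 25 + 64 = 89
The largest is to Vega.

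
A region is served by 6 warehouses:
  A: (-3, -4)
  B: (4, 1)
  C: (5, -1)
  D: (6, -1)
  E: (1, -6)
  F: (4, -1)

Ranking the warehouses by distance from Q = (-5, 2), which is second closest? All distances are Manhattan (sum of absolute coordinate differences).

d(Q,A) = 2 + 6 = 8
d(Q,B) = 9 + 1 = 10
d(Q,C) = 10 + 3 = 13
d(Q,D) = 11 + 3 = 14
d(Q,E) = 6 + 8 = 14
d(Q,F) = 9 + 3 = 12
Sorted ascending: A, B, F, … — the second-nearest is B.

B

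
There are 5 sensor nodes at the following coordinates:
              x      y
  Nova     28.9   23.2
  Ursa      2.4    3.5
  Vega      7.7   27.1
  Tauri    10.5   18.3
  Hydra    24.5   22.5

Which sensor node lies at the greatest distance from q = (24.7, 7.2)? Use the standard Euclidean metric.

Vega

Squared Euclidean distances:
d²(q, Nova) = (24.7−28.9)² + (7.2−23.2)² = 17.64 + 256 = 273.64
d²(q, Ursa) = (24.7−2.4)² + (7.2−3.5)² = 497.29 + 13.69 = 510.98
d²(q, Vega) = (24.7−7.7)² + (7.2−27.1)² = 289 + 396.01 = 685.01
d²(q, Tauri) = (24.7−10.5)² + (7.2−18.3)² = 201.64 + 123.21 = 324.85
d²(q, Hydra) = (24.7−24.5)² + (7.2−22.5)² = 0.04 + 234.09 = 234.13
The largest is to Vega.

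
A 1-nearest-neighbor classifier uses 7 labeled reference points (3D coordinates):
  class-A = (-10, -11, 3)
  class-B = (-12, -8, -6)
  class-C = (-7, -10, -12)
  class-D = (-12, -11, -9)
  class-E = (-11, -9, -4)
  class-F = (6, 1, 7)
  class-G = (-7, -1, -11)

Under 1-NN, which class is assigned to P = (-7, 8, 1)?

class-G

Since √ is increasing, it suffices to compare squared distances:
d²(P, class-A) = 9 + 361 + 4 = 374
d²(P, class-B) = 25 + 256 + 49 = 330
d²(P, class-C) = 0 + 324 + 169 = 493
d²(P, class-D) = 25 + 361 + 100 = 486
d²(P, class-E) = 16 + 289 + 25 = 330
d²(P, class-F) = 169 + 49 + 36 = 254
d²(P, class-G) = 0 + 81 + 144 = 225
The smallest is to class-G, so P lies in the Voronoi region of class-G.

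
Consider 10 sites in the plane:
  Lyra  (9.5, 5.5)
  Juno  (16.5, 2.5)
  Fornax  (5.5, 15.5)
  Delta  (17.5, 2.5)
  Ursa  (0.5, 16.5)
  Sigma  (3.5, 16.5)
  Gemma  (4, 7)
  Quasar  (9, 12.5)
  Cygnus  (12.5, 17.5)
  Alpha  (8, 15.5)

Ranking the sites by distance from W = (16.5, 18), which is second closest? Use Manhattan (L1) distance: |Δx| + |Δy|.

d(W, Lyra) = 7 + 12.5 = 19.5
d(W, Juno) = 0 + 15.5 = 15.5
d(W, Fornax) = 11 + 2.5 = 13.5
d(W, Delta) = 1 + 15.5 = 16.5
d(W, Ursa) = 16 + 1.5 = 17.5
d(W, Sigma) = 13 + 1.5 = 14.5
d(W, Gemma) = 12.5 + 11 = 23.5
d(W, Quasar) = 7.5 + 5.5 = 13
d(W, Cygnus) = 4 + 0.5 = 4.5
d(W, Alpha) = 8.5 + 2.5 = 11
Sorted ascending: Cygnus, Alpha, Quasar, … — the second-nearest is Alpha.

Alpha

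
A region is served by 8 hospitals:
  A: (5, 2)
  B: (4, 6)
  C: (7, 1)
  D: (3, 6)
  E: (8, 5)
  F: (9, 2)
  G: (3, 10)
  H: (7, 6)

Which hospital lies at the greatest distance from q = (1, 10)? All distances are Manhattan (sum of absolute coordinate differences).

F

d(q,A) = 4 + 8 = 12
d(q,B) = 3 + 4 = 7
d(q,C) = 6 + 9 = 15
d(q,D) = 2 + 4 = 6
d(q,E) = 7 + 5 = 12
d(q,F) = 8 + 8 = 16
d(q,G) = 2 + 0 = 2
d(q,H) = 6 + 4 = 10
The largest is to F.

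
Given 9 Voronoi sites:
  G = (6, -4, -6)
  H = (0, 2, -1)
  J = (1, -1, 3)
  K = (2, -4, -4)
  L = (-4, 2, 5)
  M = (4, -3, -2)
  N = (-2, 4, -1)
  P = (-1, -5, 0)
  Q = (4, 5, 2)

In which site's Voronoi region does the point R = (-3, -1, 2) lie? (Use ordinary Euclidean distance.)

J

Compare squared distances (the ordering matches that of the actual distances):
|RG|² = 81 + 9 + 64 = 154
|RH|² = 9 + 9 + 9 = 27
|RJ|² = 16 + 0 + 1 = 17
|RK|² = 25 + 9 + 36 = 70
|RL|² = 1 + 9 + 9 = 19
|RM|² = 49 + 4 + 16 = 69
|RN|² = 1 + 25 + 9 = 35
|RP|² = 4 + 16 + 4 = 24
|RQ|² = 49 + 36 + 0 = 85
J is nearest.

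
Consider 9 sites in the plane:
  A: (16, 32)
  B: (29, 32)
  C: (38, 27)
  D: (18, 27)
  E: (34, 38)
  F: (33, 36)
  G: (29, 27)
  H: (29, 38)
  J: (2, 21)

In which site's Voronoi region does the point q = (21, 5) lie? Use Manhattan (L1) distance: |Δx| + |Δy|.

D

d(q,A) = |21−16| + |5−32| = 5 + 27 = 32
d(q,B) = |21−29| + |5−32| = 8 + 27 = 35
d(q,C) = |21−38| + |5−27| = 17 + 22 = 39
d(q,D) = |21−18| + |5−27| = 3 + 22 = 25
d(q,E) = |21−34| + |5−38| = 13 + 33 = 46
d(q,F) = |21−33| + |5−36| = 12 + 31 = 43
d(q,G) = |21−29| + |5−27| = 8 + 22 = 30
d(q,H) = |21−29| + |5−38| = 8 + 33 = 41
d(q,J) = |21−2| + |5−21| = 19 + 16 = 35
D is nearest.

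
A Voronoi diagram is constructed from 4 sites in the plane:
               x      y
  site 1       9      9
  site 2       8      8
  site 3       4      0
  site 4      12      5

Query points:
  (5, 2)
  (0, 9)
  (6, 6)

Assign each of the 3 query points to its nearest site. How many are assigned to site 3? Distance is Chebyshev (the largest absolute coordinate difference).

(5, 2) — d to each: site 1:7, site 2:6, site 3:2, site 4:7 → nearest is site 3
(0, 9) — d to each: site 1:9, site 2:8, site 3:9, site 4:12 → nearest is site 2
(6, 6) — d to each: site 1:3, site 2:2, site 3:6, site 4:6 → nearest is site 2
1 of the 3 points has site 3 as nearest.

1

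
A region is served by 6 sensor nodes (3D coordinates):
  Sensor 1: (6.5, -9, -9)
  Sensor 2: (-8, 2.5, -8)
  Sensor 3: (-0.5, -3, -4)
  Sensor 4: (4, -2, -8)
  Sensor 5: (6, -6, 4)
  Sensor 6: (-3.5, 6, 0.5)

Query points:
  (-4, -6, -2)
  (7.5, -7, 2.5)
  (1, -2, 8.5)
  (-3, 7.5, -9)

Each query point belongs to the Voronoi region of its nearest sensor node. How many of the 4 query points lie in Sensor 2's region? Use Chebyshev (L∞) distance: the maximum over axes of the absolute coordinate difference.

(-4, -6, -2) — d to each: Sensor 1:10.5, Sensor 2:8.5, Sensor 3:3.5, Sensor 4:8, Sensor 5:10, Sensor 6:12 → nearest is Sensor 3
(7.5, -7, 2.5) — d to each: Sensor 1:11.5, Sensor 2:15.5, Sensor 3:8, Sensor 4:10.5, Sensor 5:1.5, Sensor 6:13 → nearest is Sensor 5
(1, -2, 8.5) — d to each: Sensor 1:17.5, Sensor 2:16.5, Sensor 3:12.5, Sensor 4:16.5, Sensor 5:5, Sensor 6:8 → nearest is Sensor 5
(-3, 7.5, -9) — d to each: Sensor 1:16.5, Sensor 2:5, Sensor 3:10.5, Sensor 4:9.5, Sensor 5:13.5, Sensor 6:9.5 → nearest is Sensor 2
1 of the 4 points has Sensor 2 as nearest.

1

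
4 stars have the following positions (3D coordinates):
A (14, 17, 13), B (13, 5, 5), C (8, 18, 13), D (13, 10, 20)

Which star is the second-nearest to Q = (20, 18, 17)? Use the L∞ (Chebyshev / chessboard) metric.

D

d(Q,A) = max(6, 1, 4) = 6
d(Q,B) = max(7, 13, 12) = 13
d(Q,C) = max(12, 0, 4) = 12
d(Q,D) = max(7, 8, 3) = 8
Sorted ascending: A, D, C, … — the second-nearest is D.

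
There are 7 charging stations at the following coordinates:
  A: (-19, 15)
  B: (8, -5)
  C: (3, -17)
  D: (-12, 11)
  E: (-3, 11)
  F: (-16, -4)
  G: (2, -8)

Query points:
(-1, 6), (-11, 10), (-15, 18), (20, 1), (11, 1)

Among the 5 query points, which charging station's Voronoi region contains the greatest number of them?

(-1, 6) — d² to each: A:405, B:202, C:545, D:146, E:29, F:325, G:205 → nearest is E
(-11, 10) — d² to each: A:89, B:586, C:925, D:2, E:65, F:221, G:493 → nearest is D
(-15, 18) — d² to each: A:25, B:1058, C:1549, D:58, E:193, F:485, G:965 → nearest is A
(20, 1) — d² to each: A:1717, B:180, C:613, D:1124, E:629, F:1321, G:405 → nearest is B
(11, 1) — d² to each: A:1096, B:45, C:388, D:629, E:296, F:754, G:162 → nearest is B
Tally — A:1, B:2, D:1, E:1. B captures the most (2).

B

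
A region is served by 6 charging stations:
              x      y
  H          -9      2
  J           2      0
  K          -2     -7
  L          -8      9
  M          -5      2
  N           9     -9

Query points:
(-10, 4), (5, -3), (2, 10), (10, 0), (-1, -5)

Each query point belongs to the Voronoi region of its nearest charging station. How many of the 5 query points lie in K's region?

(-10, 4) — d² to each: H:5, J:160, K:185, L:29, M:29, N:530 → nearest is H
(5, -3) — d² to each: H:221, J:18, K:65, L:313, M:125, N:52 → nearest is J
(2, 10) — d² to each: H:185, J:100, K:305, L:101, M:113, N:410 → nearest is J
(10, 0) — d² to each: H:365, J:64, K:193, L:405, M:229, N:82 → nearest is J
(-1, -5) — d² to each: H:113, J:34, K:5, L:245, M:65, N:116 → nearest is K
1 of the 5 points has K as nearest.

1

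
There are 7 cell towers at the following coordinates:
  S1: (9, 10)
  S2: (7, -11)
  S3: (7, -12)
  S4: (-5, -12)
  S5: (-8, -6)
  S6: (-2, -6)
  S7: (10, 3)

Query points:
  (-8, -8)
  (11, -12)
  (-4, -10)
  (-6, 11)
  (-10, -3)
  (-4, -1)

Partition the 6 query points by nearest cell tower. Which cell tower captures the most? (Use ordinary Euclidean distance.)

(-8, -8) — d² to each: S1:613, S2:234, S3:241, S4:25, S5:4, S6:40, S7:445 → nearest is S5
(11, -12) — d² to each: S1:488, S2:17, S3:16, S4:256, S5:397, S6:205, S7:226 → nearest is S3
(-4, -10) — d² to each: S1:569, S2:122, S3:125, S4:5, S5:32, S6:20, S7:365 → nearest is S4
(-6, 11) — d² to each: S1:226, S2:653, S3:698, S4:530, S5:293, S6:305, S7:320 → nearest is S1
(-10, -3) — d² to each: S1:530, S2:353, S3:370, S4:106, S5:13, S6:73, S7:436 → nearest is S5
(-4, -1) — d² to each: S1:290, S2:221, S3:242, S4:122, S5:41, S6:29, S7:212 → nearest is S6
Tally — S1:1, S3:1, S4:1, S5:2, S6:1. S5 captures the most (2).

S5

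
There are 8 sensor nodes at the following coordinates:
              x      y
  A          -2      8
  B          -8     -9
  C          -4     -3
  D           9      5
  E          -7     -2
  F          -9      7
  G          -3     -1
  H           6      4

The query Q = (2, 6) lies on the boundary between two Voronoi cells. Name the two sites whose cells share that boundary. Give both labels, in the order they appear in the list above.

Squared distances from Q to each site:
|QA|² = (2−(-2))² + (6−8)² = 16 + 4 = 20
|QB|² = (2−(-8))² + (6−(-9))² = 100 + 225 = 325
|QC|² = (2−(-4))² + (6−(-3))² = 36 + 81 = 117
|QD|² = (2−9)² + (6−5)² = 49 + 1 = 50
|QE|² = (2−(-7))² + (6−(-2))² = 81 + 64 = 145
|QF|² = (2−(-9))² + (6−7)² = 121 + 1 = 122
|QG|² = (2−(-3))² + (6−(-1))² = 25 + 49 = 74
|QH|² = (2−6)² + (6−4)² = 16 + 4 = 20
Q is equidistant from A and H (both at squared distance 20), and every other site is strictly farther — so Q lies on the A–H Voronoi edge.

A and H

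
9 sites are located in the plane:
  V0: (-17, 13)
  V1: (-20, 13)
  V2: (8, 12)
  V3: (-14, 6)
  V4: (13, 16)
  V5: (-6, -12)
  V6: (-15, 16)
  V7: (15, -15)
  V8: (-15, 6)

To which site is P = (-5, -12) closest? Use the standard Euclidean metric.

V5

Squared Euclidean distances:
|PV0|² = (-5−(-17))² + (-12−13)² = 144 + 625 = 769
|PV1|² = (-5−(-20))² + (-12−13)² = 225 + 625 = 850
|PV2|² = (-5−8)² + (-12−12)² = 169 + 576 = 745
|PV3|² = (-5−(-14))² + (-12−6)² = 81 + 324 = 405
|PV4|² = (-5−13)² + (-12−16)² = 324 + 784 = 1108
|PV5|² = (-5−(-6))² + (-12−(-12))² = 1 + 0 = 1
|PV6|² = (-5−(-15))² + (-12−16)² = 100 + 784 = 884
|PV7|² = (-5−15)² + (-12−(-15))² = 400 + 9 = 409
|PV8|² = (-5−(-15))² + (-12−6)² = 100 + 324 = 424
V5 is nearest.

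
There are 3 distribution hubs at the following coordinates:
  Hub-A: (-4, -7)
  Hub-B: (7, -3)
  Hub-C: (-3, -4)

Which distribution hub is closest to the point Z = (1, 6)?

Hub-C

Since √ is increasing, it suffices to compare squared distances:
d²(Z, Hub-A) = (1−(-4))² + (6−(-7))² = 25 + 169 = 194
d²(Z, Hub-B) = (1−7)² + (6−(-3))² = 36 + 81 = 117
d²(Z, Hub-C) = (1−(-3))² + (6−(-4))² = 16 + 100 = 116
Minimum is at Hub-C.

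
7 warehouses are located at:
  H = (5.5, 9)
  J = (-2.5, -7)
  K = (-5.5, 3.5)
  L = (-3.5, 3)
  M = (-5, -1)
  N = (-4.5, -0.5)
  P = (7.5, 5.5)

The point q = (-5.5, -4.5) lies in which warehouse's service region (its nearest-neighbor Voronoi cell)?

Compare squared distances (the ordering matches that of the actual distances):
|qH|² = (-5.5−5.5)² + (-4.5−9)² = 121 + 182.25 = 303.25
|qJ|² = (-5.5−(-2.5))² + (-4.5−(-7))² = 9 + 6.25 = 15.25
|qK|² = (-5.5−(-5.5))² + (-4.5−3.5)² = 0 + 64 = 64
|qL|² = (-5.5−(-3.5))² + (-4.5−3)² = 4 + 56.25 = 60.25
|qM|² = (-5.5−(-5))² + (-4.5−(-1))² = 0.25 + 12.25 = 12.5
|qN|² = (-5.5−(-4.5))² + (-4.5−(-0.5))² = 1 + 16 = 17
|qP|² = (-5.5−7.5)² + (-4.5−5.5)² = 169 + 100 = 269
Minimum is at M.

M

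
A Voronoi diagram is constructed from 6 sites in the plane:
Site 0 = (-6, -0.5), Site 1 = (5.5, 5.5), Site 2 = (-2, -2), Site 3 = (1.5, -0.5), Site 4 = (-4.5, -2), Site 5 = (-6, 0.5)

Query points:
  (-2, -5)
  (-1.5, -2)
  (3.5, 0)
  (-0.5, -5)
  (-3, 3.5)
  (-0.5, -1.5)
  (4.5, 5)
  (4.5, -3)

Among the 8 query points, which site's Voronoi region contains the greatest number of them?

Site 2

(-2, -5) — d² to each: Site 0:36.25, Site 1:166.5, Site 2:9, Site 3:32.5, Site 4:15.25, Site 5:46.25 → nearest is Site 2
(-1.5, -2) — d² to each: Site 0:22.5, Site 1:105.25, Site 2:0.25, Site 3:11.25, Site 4:9, Site 5:26.5 → nearest is Site 2
(3.5, 0) — d² to each: Site 0:90.5, Site 1:34.25, Site 2:34.25, Site 3:4.25, Site 4:68, Site 5:90.5 → nearest is Site 3
(-0.5, -5) — d² to each: Site 0:50.5, Site 1:146.25, Site 2:11.25, Site 3:24.25, Site 4:25, Site 5:60.5 → nearest is Site 2
(-3, 3.5) — d² to each: Site 0:25, Site 1:76.25, Site 2:31.25, Site 3:36.25, Site 4:32.5, Site 5:18 → nearest is Site 5
(-0.5, -1.5) — d² to each: Site 0:31.25, Site 1:85, Site 2:2.5, Site 3:5, Site 4:16.25, Site 5:34.25 → nearest is Site 2
(4.5, 5) — d² to each: Site 0:140.5, Site 1:1.25, Site 2:91.25, Site 3:39.25, Site 4:130, Site 5:130.5 → nearest is Site 1
(4.5, -3) — d² to each: Site 0:116.5, Site 1:73.25, Site 2:43.25, Site 3:15.25, Site 4:82, Site 5:122.5 → nearest is Site 3
Tally — Site 1:1, Site 2:4, Site 3:2, Site 5:1. Site 2 captures the most (4).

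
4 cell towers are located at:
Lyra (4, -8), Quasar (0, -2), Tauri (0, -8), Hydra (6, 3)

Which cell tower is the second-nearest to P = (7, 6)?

Squared Euclidean distances:
d²(P, Lyra) = (7−4)² + (6−(-8))² = 9 + 196 = 205
d²(P, Quasar) = (7−0)² + (6−(-2))² = 49 + 64 = 113
d²(P, Tauri) = (7−0)² + (6−(-8))² = 49 + 196 = 245
d²(P, Hydra) = (7−6)² + (6−3)² = 1 + 9 = 10
Sorted ascending: Hydra, Quasar, Lyra, … — the second-nearest is Quasar.

Quasar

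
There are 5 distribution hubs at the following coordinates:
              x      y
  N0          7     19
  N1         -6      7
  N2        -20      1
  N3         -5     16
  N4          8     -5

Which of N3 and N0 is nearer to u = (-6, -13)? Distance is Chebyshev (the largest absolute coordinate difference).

d(u,N3) = max(1, 29) = 29
d(u,N0) = max(13, 32) = 32
29 < 32, so N3 is closer.

N3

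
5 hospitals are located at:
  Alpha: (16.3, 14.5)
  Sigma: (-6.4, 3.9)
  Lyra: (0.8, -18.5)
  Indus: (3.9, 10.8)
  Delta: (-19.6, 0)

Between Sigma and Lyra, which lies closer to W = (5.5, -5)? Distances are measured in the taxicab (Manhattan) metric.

d(W, Sigma) = |5.5−(-6.4)| + |-5−3.9| = 11.9 + 8.9 = 20.8
d(W, Lyra) = |5.5−0.8| + |-5−(-18.5)| = 4.7 + 13.5 = 18.2
20.8 > 18.2, so Lyra is closer.

Lyra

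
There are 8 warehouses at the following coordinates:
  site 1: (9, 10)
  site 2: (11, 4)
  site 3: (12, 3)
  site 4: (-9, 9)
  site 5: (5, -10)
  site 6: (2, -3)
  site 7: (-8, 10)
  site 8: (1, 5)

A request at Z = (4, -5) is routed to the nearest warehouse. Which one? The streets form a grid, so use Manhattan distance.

d(Z, site 1) = |4−9| + |-5−10| = 5 + 15 = 20
d(Z, site 2) = |4−11| + |-5−4| = 7 + 9 = 16
d(Z, site 3) = |4−12| + |-5−3| = 8 + 8 = 16
d(Z, site 4) = |4−(-9)| + |-5−9| = 13 + 14 = 27
d(Z, site 5) = |4−5| + |-5−(-10)| = 1 + 5 = 6
d(Z, site 6) = |4−2| + |-5−(-3)| = 2 + 2 = 4
d(Z, site 7) = |4−(-8)| + |-5−10| = 12 + 15 = 27
d(Z, site 8) = |4−1| + |-5−5| = 3 + 10 = 13
Minimum is at site 6.

site 6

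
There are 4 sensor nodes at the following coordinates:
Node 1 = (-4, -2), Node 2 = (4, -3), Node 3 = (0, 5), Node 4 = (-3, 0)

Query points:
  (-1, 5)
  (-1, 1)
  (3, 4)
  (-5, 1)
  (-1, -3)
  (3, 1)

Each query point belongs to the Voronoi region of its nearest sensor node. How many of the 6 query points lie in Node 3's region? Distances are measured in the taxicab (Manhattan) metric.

(-1, 5) — d to each: Node 1:10, Node 2:13, Node 3:1, Node 4:7 → nearest is Node 3
(-1, 1) — d to each: Node 1:6, Node 2:9, Node 3:5, Node 4:3 → nearest is Node 4
(3, 4) — d to each: Node 1:13, Node 2:8, Node 3:4, Node 4:10 → nearest is Node 3
(-5, 1) — d to each: Node 1:4, Node 2:13, Node 3:9, Node 4:3 → nearest is Node 4
(-1, -3) — d to each: Node 1:4, Node 2:5, Node 3:9, Node 4:5 → nearest is Node 1
(3, 1) — d to each: Node 1:10, Node 2:5, Node 3:7, Node 4:7 → nearest is Node 2
2 of the 6 points have Node 3 as nearest.

2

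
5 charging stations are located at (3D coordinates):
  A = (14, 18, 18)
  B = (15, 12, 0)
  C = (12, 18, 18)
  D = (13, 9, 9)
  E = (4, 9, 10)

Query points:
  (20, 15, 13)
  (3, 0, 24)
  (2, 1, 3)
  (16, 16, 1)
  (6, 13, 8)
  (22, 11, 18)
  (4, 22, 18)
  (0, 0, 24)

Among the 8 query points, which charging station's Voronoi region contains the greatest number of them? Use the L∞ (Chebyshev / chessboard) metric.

E

(20, 15, 13) — d to each: A:6, B:13, C:8, D:7, E:16 → nearest is A
(3, 0, 24) — d to each: A:18, B:24, C:18, D:15, E:14 → nearest is E
(2, 1, 3) — d to each: A:17, B:13, C:17, D:11, E:8 → nearest is E
(16, 16, 1) — d to each: A:17, B:4, C:17, D:8, E:12 → nearest is B
(6, 13, 8) — d to each: A:10, B:9, C:10, D:7, E:4 → nearest is E
(22, 11, 18) — d to each: A:8, B:18, C:10, D:9, E:18 → nearest is A
(4, 22, 18) — d to each: A:10, B:18, C:8, D:13, E:13 → nearest is C
(0, 0, 24) — d to each: A:18, B:24, C:18, D:15, E:14 → nearest is E
Tally — A:2, B:1, C:1, E:4. E captures the most (4).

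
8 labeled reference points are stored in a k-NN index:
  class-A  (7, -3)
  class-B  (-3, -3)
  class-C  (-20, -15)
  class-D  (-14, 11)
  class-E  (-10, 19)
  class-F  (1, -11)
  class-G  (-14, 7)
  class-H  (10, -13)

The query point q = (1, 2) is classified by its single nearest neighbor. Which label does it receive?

class-B

Compare squared distances (the ordering matches that of the actual distances):
d²(q, class-A) = 36 + 25 = 61
d²(q, class-B) = 16 + 25 = 41
d²(q, class-C) = 441 + 289 = 730
d²(q, class-D) = 225 + 81 = 306
d²(q, class-E) = 121 + 289 = 410
d²(q, class-F) = 0 + 169 = 169
d²(q, class-G) = 225 + 25 = 250
d²(q, class-H) = 81 + 225 = 306
The smallest is to class-B, so q lies in the Voronoi region of class-B.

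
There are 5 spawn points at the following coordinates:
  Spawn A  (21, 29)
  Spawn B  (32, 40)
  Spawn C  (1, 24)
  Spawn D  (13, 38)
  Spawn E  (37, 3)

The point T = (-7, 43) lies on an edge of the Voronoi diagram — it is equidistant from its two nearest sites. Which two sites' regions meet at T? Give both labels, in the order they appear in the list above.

Spawn C and Spawn D

Squared distances from T to each site:
d²(T, Spawn A) = (-7−21)² + (43−29)² = 784 + 196 = 980
d²(T, Spawn B) = (-7−32)² + (43−40)² = 1521 + 9 = 1530
d²(T, Spawn C) = (-7−1)² + (43−24)² = 64 + 361 = 425
d²(T, Spawn D) = (-7−13)² + (43−38)² = 400 + 25 = 425
d²(T, Spawn E) = (-7−37)² + (43−3)² = 1936 + 1600 = 3536
T is equidistant from Spawn C and Spawn D (both at squared distance 425), and every other site is strictly farther — so T lies on the Spawn C–Spawn D Voronoi edge.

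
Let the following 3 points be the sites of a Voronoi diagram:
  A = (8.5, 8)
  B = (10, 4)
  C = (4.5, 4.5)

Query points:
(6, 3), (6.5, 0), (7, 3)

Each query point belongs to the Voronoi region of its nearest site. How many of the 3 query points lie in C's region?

3

(6, 3) — d² to each: A:31.25, B:17, C:4.5 → nearest is C
(6.5, 0) — d² to each: A:68, B:28.25, C:24.25 → nearest is C
(7, 3) — d² to each: A:27.25, B:10, C:8.5 → nearest is C
3 of the 3 points have C as nearest.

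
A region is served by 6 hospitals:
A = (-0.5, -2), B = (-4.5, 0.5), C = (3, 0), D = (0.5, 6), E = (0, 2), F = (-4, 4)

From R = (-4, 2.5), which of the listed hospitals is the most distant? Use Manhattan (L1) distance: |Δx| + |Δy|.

d(R,A) = |-4−(-0.5)| + |2.5−(-2)| = 3.5 + 4.5 = 8
d(R,B) = |-4−(-4.5)| + |2.5−0.5| = 0.5 + 2 = 2.5
d(R,C) = |-4−3| + |2.5−0| = 7 + 2.5 = 9.5
d(R,D) = |-4−0.5| + |2.5−6| = 4.5 + 3.5 = 8
d(R,E) = |-4−0| + |2.5−2| = 4 + 0.5 = 4.5
d(R,F) = |-4−(-4)| + |2.5−4| = 0 + 1.5 = 1.5
The largest is to C.

C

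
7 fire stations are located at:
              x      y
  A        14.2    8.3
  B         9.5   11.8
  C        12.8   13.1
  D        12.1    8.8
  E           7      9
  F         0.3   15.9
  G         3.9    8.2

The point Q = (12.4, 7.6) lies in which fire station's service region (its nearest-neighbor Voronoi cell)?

Squared Euclidean distances:
|QA|² = 3.24 + 0.49 = 3.73
|QB|² = 8.41 + 17.64 = 26.05
|QC|² = 0.16 + 30.25 = 30.41
|QD|² = 0.09 + 1.44 = 1.53
|QE|² = 29.16 + 1.96 = 31.12
|QF|² = 146.41 + 68.89 = 215.3
|QG|² = 72.25 + 0.36 = 72.61
Minimum is at D.

D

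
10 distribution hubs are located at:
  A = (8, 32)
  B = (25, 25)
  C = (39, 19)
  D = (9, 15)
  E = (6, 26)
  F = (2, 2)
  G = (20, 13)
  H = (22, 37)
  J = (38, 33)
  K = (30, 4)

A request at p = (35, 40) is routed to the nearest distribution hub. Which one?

J

Squared Euclidean distances:
|pA|² = (35−8)² + (40−32)² = 729 + 64 = 793
|pB|² = (35−25)² + (40−25)² = 100 + 225 = 325
|pC|² = (35−39)² + (40−19)² = 16 + 441 = 457
|pD|² = (35−9)² + (40−15)² = 676 + 625 = 1301
|pE|² = (35−6)² + (40−26)² = 841 + 196 = 1037
|pF|² = (35−2)² + (40−2)² = 1089 + 1444 = 2533
|pG|² = (35−20)² + (40−13)² = 225 + 729 = 954
|pH|² = (35−22)² + (40−37)² = 169 + 9 = 178
|pJ|² = (35−38)² + (40−33)² = 9 + 49 = 58
|pK|² = (35−30)² + (40−4)² = 25 + 1296 = 1321
The smallest is to J, so p lies in the Voronoi region of J.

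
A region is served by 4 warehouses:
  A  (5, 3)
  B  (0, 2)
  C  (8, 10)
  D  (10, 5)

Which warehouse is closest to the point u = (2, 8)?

A

Compare squared distances (the ordering matches that of the actual distances):
|uA|² = (2−5)² + (8−3)² = 9 + 25 = 34
|uB|² = (2−0)² + (8−2)² = 4 + 36 = 40
|uC|² = (2−8)² + (8−10)² = 36 + 4 = 40
|uD|² = (2−10)² + (8−5)² = 64 + 9 = 73
A is nearest.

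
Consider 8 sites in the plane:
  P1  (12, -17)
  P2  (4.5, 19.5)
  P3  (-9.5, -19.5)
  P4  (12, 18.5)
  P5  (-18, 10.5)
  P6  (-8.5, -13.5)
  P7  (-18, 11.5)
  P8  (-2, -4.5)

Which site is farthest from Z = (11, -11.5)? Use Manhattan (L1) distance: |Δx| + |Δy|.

d(Z,P1) = |11−12| + |-11.5−(-17)| = 1 + 5.5 = 6.5
d(Z,P2) = |11−4.5| + |-11.5−19.5| = 6.5 + 31 = 37.5
d(Z,P3) = |11−(-9.5)| + |-11.5−(-19.5)| = 20.5 + 8 = 28.5
d(Z,P4) = |11−12| + |-11.5−18.5| = 1 + 30 = 31
d(Z,P5) = |11−(-18)| + |-11.5−10.5| = 29 + 22 = 51
d(Z,P6) = |11−(-8.5)| + |-11.5−(-13.5)| = 19.5 + 2 = 21.5
d(Z,P7) = |11−(-18)| + |-11.5−11.5| = 29 + 23 = 52
d(Z,P8) = |11−(-2)| + |-11.5−(-4.5)| = 13 + 7 = 20
The largest is to P7.

P7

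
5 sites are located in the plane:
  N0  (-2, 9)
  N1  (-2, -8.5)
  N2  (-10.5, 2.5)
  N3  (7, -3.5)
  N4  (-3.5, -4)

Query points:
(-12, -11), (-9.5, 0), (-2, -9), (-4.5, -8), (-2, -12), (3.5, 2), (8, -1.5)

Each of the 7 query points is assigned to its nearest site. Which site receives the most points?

N1

(-12, -11) — d² to each: N0:500, N1:106.25, N2:184.5, N3:417.25, N4:121.25 → nearest is N1
(-9.5, 0) — d² to each: N0:137.25, N1:128.5, N2:7.25, N3:284.5, N4:52 → nearest is N2
(-2, -9) — d² to each: N0:324, N1:0.25, N2:204.5, N3:111.25, N4:27.25 → nearest is N1
(-4.5, -8) — d² to each: N0:295.25, N1:6.5, N2:146.25, N3:152.5, N4:17 → nearest is N1
(-2, -12) — d² to each: N0:441, N1:12.25, N2:282.5, N3:153.25, N4:66.25 → nearest is N1
(3.5, 2) — d² to each: N0:79.25, N1:140.5, N2:196.25, N3:42.5, N4:85 → nearest is N3
(8, -1.5) — d² to each: N0:210.25, N1:149, N2:358.25, N3:5, N4:138.5 → nearest is N3
Tally — N1:4, N2:1, N3:2. N1 captures the most (4).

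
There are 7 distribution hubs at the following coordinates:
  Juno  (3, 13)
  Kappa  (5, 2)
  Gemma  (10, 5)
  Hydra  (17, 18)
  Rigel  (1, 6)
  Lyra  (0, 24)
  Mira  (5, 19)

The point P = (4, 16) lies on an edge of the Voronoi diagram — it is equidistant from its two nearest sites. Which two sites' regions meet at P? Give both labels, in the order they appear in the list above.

Juno and Mira

Squared distances from P to each site:
d²(P, Juno) = (4−3)² + (16−13)² = 1 + 9 = 10
d²(P, Kappa) = (4−5)² + (16−2)² = 1 + 196 = 197
d²(P, Gemma) = (4−10)² + (16−5)² = 36 + 121 = 157
d²(P, Hydra) = (4−17)² + (16−18)² = 169 + 4 = 173
d²(P, Rigel) = (4−1)² + (16−6)² = 9 + 100 = 109
d²(P, Lyra) = (4−0)² + (16−24)² = 16 + 64 = 80
d²(P, Mira) = (4−5)² + (16−19)² = 1 + 9 = 10
P is equidistant from Juno and Mira (both at squared distance 10), and every other site is strictly farther — so P lies on the Juno–Mira Voronoi edge.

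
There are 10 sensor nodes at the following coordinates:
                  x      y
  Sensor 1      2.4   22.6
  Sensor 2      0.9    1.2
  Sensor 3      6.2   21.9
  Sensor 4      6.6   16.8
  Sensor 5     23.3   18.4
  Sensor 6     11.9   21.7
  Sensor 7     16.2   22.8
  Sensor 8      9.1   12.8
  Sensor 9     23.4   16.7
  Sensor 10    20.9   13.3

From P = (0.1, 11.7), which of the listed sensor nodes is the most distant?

Squared Euclidean distances:
d²(P, Sensor 1) = 5.29 + 118.81 = 124.1
d²(P, Sensor 2) = 0.64 + 110.25 = 110.89
d²(P, Sensor 3) = 37.21 + 104.04 = 141.25
d²(P, Sensor 4) = 42.25 + 26.01 = 68.26
d²(P, Sensor 5) = 538.24 + 44.89 = 583.13
d²(P, Sensor 6) = 139.24 + 100 = 239.24
d²(P, Sensor 7) = 259.21 + 123.21 = 382.42
d²(P, Sensor 8) = 81 + 1.21 = 82.21
d²(P, Sensor 9) = 542.89 + 25 = 567.89
d²(P, Sensor 10) = 432.64 + 2.56 = 435.2
The largest is to Sensor 5.

Sensor 5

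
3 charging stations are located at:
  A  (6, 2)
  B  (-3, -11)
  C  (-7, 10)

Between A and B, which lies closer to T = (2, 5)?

Compare squared distances:
|TA|² = (2−6)² + (5−2)² = 16 + 9 = 25
|TB|² = (2−(-3))² + (5−(-11))² = 25 + 256 = 281
25 < 281, so A is closer.

A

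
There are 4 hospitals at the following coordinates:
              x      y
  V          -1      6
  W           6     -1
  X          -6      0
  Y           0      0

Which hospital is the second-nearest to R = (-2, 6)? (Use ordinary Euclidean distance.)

Compare squared distances (the ordering matches that of the actual distances):
|RV|² = (-2−(-1))² + (6−6)² = 1 + 0 = 1
|RW|² = (-2−6)² + (6−(-1))² = 64 + 49 = 113
|RX|² = (-2−(-6))² + (6−0)² = 16 + 36 = 52
|RY|² = (-2−0)² + (6−0)² = 4 + 36 = 40
Sorted ascending: V, Y, X, … — the second-nearest is Y.

Y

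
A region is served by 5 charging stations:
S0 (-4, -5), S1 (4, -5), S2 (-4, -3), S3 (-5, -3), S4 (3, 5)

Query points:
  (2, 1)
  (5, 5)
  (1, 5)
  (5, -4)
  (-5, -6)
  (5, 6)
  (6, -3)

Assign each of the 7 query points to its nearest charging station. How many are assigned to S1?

2

(2, 1) — d² to each: S0:72, S1:40, S2:52, S3:65, S4:17 → nearest is S4
(5, 5) — d² to each: S0:181, S1:101, S2:145, S3:164, S4:4 → nearest is S4
(1, 5) — d² to each: S0:125, S1:109, S2:89, S3:100, S4:4 → nearest is S4
(5, -4) — d² to each: S0:82, S1:2, S2:82, S3:101, S4:85 → nearest is S1
(-5, -6) — d² to each: S0:2, S1:82, S2:10, S3:9, S4:185 → nearest is S0
(5, 6) — d² to each: S0:202, S1:122, S2:162, S3:181, S4:5 → nearest is S4
(6, -3) — d² to each: S0:104, S1:8, S2:100, S3:121, S4:73 → nearest is S1
2 of the 7 points have S1 as nearest.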